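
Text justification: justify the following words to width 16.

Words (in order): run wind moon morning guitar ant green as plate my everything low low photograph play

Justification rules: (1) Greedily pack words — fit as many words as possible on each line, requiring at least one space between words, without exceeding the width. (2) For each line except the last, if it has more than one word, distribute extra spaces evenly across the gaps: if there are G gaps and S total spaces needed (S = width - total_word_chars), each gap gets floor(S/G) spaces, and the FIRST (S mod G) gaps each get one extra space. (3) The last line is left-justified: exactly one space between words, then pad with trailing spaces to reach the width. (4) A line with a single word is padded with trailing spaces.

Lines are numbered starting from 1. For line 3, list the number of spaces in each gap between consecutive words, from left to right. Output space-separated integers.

Line 1: ['run', 'wind', 'moon'] (min_width=13, slack=3)
Line 2: ['morning', 'guitar'] (min_width=14, slack=2)
Line 3: ['ant', 'green', 'as'] (min_width=12, slack=4)
Line 4: ['plate', 'my'] (min_width=8, slack=8)
Line 5: ['everything', 'low'] (min_width=14, slack=2)
Line 6: ['low', 'photograph'] (min_width=14, slack=2)
Line 7: ['play'] (min_width=4, slack=12)

Answer: 3 3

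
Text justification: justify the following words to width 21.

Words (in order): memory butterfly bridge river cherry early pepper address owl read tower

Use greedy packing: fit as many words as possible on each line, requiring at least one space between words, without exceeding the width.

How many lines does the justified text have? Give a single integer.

Answer: 4

Derivation:
Line 1: ['memory', 'butterfly'] (min_width=16, slack=5)
Line 2: ['bridge', 'river', 'cherry'] (min_width=19, slack=2)
Line 3: ['early', 'pepper', 'address'] (min_width=20, slack=1)
Line 4: ['owl', 'read', 'tower'] (min_width=14, slack=7)
Total lines: 4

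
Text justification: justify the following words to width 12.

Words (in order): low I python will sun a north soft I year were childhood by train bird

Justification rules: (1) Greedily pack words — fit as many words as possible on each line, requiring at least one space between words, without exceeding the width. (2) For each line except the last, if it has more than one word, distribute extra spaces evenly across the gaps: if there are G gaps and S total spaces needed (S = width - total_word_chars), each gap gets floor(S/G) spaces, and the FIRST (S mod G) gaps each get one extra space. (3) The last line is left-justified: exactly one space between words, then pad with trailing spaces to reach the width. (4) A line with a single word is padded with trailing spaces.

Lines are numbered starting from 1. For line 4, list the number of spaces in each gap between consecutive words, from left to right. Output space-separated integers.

Answer: 4

Derivation:
Line 1: ['low', 'I', 'python'] (min_width=12, slack=0)
Line 2: ['will', 'sun', 'a'] (min_width=10, slack=2)
Line 3: ['north', 'soft', 'I'] (min_width=12, slack=0)
Line 4: ['year', 'were'] (min_width=9, slack=3)
Line 5: ['childhood', 'by'] (min_width=12, slack=0)
Line 6: ['train', 'bird'] (min_width=10, slack=2)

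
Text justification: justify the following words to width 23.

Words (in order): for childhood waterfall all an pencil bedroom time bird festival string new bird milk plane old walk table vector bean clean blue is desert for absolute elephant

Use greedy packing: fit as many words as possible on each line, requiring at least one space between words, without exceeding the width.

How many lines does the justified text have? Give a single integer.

Answer: 8

Derivation:
Line 1: ['for', 'childhood', 'waterfall'] (min_width=23, slack=0)
Line 2: ['all', 'an', 'pencil', 'bedroom'] (min_width=21, slack=2)
Line 3: ['time', 'bird', 'festival'] (min_width=18, slack=5)
Line 4: ['string', 'new', 'bird', 'milk'] (min_width=20, slack=3)
Line 5: ['plane', 'old', 'walk', 'table'] (min_width=20, slack=3)
Line 6: ['vector', 'bean', 'clean', 'blue'] (min_width=22, slack=1)
Line 7: ['is', 'desert', 'for', 'absolute'] (min_width=22, slack=1)
Line 8: ['elephant'] (min_width=8, slack=15)
Total lines: 8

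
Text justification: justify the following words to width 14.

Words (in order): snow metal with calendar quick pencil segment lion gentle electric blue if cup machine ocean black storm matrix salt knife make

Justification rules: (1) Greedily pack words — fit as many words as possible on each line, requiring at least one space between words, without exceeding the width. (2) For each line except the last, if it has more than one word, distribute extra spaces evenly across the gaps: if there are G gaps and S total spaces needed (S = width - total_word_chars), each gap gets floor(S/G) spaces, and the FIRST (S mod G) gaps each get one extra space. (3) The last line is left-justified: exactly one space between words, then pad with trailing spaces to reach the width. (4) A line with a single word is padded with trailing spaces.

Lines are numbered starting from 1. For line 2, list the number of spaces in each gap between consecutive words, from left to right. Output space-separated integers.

Answer: 2

Derivation:
Line 1: ['snow', 'metal'] (min_width=10, slack=4)
Line 2: ['with', 'calendar'] (min_width=13, slack=1)
Line 3: ['quick', 'pencil'] (min_width=12, slack=2)
Line 4: ['segment', 'lion'] (min_width=12, slack=2)
Line 5: ['gentle'] (min_width=6, slack=8)
Line 6: ['electric', 'blue'] (min_width=13, slack=1)
Line 7: ['if', 'cup', 'machine'] (min_width=14, slack=0)
Line 8: ['ocean', 'black'] (min_width=11, slack=3)
Line 9: ['storm', 'matrix'] (min_width=12, slack=2)
Line 10: ['salt', 'knife'] (min_width=10, slack=4)
Line 11: ['make'] (min_width=4, slack=10)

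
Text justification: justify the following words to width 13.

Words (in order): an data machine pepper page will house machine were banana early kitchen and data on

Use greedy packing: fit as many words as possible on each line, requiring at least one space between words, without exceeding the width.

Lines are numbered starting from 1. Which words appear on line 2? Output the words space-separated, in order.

Answer: machine

Derivation:
Line 1: ['an', 'data'] (min_width=7, slack=6)
Line 2: ['machine'] (min_width=7, slack=6)
Line 3: ['pepper', 'page'] (min_width=11, slack=2)
Line 4: ['will', 'house'] (min_width=10, slack=3)
Line 5: ['machine', 'were'] (min_width=12, slack=1)
Line 6: ['banana', 'early'] (min_width=12, slack=1)
Line 7: ['kitchen', 'and'] (min_width=11, slack=2)
Line 8: ['data', 'on'] (min_width=7, slack=6)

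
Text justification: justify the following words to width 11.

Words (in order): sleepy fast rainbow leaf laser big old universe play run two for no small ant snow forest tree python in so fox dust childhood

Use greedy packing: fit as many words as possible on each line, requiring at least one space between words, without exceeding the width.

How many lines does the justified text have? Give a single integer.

Line 1: ['sleepy', 'fast'] (min_width=11, slack=0)
Line 2: ['rainbow'] (min_width=7, slack=4)
Line 3: ['leaf', 'laser'] (min_width=10, slack=1)
Line 4: ['big', 'old'] (min_width=7, slack=4)
Line 5: ['universe'] (min_width=8, slack=3)
Line 6: ['play', 'run'] (min_width=8, slack=3)
Line 7: ['two', 'for', 'no'] (min_width=10, slack=1)
Line 8: ['small', 'ant'] (min_width=9, slack=2)
Line 9: ['snow', 'forest'] (min_width=11, slack=0)
Line 10: ['tree', 'python'] (min_width=11, slack=0)
Line 11: ['in', 'so', 'fox'] (min_width=9, slack=2)
Line 12: ['dust'] (min_width=4, slack=7)
Line 13: ['childhood'] (min_width=9, slack=2)
Total lines: 13

Answer: 13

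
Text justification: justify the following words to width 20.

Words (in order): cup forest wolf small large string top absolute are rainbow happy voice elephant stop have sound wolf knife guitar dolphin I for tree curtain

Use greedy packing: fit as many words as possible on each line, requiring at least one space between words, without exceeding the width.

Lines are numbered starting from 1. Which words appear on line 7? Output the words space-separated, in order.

Line 1: ['cup', 'forest', 'wolf'] (min_width=15, slack=5)
Line 2: ['small', 'large', 'string'] (min_width=18, slack=2)
Line 3: ['top', 'absolute', 'are'] (min_width=16, slack=4)
Line 4: ['rainbow', 'happy', 'voice'] (min_width=19, slack=1)
Line 5: ['elephant', 'stop', 'have'] (min_width=18, slack=2)
Line 6: ['sound', 'wolf', 'knife'] (min_width=16, slack=4)
Line 7: ['guitar', 'dolphin', 'I', 'for'] (min_width=20, slack=0)
Line 8: ['tree', 'curtain'] (min_width=12, slack=8)

Answer: guitar dolphin I for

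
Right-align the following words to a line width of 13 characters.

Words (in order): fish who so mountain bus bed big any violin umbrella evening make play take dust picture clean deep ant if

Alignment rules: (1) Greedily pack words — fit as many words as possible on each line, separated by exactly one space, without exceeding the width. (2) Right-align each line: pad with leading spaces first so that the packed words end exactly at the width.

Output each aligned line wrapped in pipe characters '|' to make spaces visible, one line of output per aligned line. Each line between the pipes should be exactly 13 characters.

Answer: |  fish who so|
| mountain bus|
|  bed big any|
|       violin|
|     umbrella|
| evening make|
|    play take|
| dust picture|
|   clean deep|
|       ant if|

Derivation:
Line 1: ['fish', 'who', 'so'] (min_width=11, slack=2)
Line 2: ['mountain', 'bus'] (min_width=12, slack=1)
Line 3: ['bed', 'big', 'any'] (min_width=11, slack=2)
Line 4: ['violin'] (min_width=6, slack=7)
Line 5: ['umbrella'] (min_width=8, slack=5)
Line 6: ['evening', 'make'] (min_width=12, slack=1)
Line 7: ['play', 'take'] (min_width=9, slack=4)
Line 8: ['dust', 'picture'] (min_width=12, slack=1)
Line 9: ['clean', 'deep'] (min_width=10, slack=3)
Line 10: ['ant', 'if'] (min_width=6, slack=7)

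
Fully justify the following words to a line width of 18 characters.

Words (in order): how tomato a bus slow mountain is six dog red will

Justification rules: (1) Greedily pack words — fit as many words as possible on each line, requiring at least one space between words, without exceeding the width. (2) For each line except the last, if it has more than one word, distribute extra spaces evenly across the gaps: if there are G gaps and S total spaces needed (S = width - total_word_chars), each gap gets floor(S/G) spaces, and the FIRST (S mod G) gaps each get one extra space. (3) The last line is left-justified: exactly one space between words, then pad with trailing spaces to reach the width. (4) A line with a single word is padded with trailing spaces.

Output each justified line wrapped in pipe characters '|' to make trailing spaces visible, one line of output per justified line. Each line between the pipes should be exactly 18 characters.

Answer: |how  tomato  a bus|
|slow  mountain  is|
|six dog red will  |

Derivation:
Line 1: ['how', 'tomato', 'a', 'bus'] (min_width=16, slack=2)
Line 2: ['slow', 'mountain', 'is'] (min_width=16, slack=2)
Line 3: ['six', 'dog', 'red', 'will'] (min_width=16, slack=2)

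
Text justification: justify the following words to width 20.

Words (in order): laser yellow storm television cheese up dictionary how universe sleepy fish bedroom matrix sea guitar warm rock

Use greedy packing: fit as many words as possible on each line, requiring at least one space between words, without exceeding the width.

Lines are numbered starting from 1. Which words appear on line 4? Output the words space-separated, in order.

Line 1: ['laser', 'yellow', 'storm'] (min_width=18, slack=2)
Line 2: ['television', 'cheese', 'up'] (min_width=20, slack=0)
Line 3: ['dictionary', 'how'] (min_width=14, slack=6)
Line 4: ['universe', 'sleepy', 'fish'] (min_width=20, slack=0)
Line 5: ['bedroom', 'matrix', 'sea'] (min_width=18, slack=2)
Line 6: ['guitar', 'warm', 'rock'] (min_width=16, slack=4)

Answer: universe sleepy fish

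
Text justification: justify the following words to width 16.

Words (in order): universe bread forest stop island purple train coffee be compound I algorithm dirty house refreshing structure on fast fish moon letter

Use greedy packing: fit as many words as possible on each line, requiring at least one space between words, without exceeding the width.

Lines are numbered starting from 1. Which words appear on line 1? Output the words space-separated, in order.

Line 1: ['universe', 'bread'] (min_width=14, slack=2)
Line 2: ['forest', 'stop'] (min_width=11, slack=5)
Line 3: ['island', 'purple'] (min_width=13, slack=3)
Line 4: ['train', 'coffee', 'be'] (min_width=15, slack=1)
Line 5: ['compound', 'I'] (min_width=10, slack=6)
Line 6: ['algorithm', 'dirty'] (min_width=15, slack=1)
Line 7: ['house', 'refreshing'] (min_width=16, slack=0)
Line 8: ['structure', 'on'] (min_width=12, slack=4)
Line 9: ['fast', 'fish', 'moon'] (min_width=14, slack=2)
Line 10: ['letter'] (min_width=6, slack=10)

Answer: universe bread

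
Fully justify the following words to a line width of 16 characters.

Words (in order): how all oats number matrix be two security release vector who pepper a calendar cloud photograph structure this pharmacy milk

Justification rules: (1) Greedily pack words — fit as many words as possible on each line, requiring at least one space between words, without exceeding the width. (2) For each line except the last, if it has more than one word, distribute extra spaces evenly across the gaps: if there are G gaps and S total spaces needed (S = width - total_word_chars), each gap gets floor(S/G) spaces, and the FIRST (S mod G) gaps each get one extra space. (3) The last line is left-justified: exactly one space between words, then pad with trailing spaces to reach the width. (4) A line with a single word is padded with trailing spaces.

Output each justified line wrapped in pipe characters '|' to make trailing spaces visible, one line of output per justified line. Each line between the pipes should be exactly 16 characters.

Answer: |how   all   oats|
|number matrix be|
|two     security|
|release   vector|
|who   pepper   a|
|calendar   cloud|
|photograph      |
|structure   this|
|pharmacy milk   |

Derivation:
Line 1: ['how', 'all', 'oats'] (min_width=12, slack=4)
Line 2: ['number', 'matrix', 'be'] (min_width=16, slack=0)
Line 3: ['two', 'security'] (min_width=12, slack=4)
Line 4: ['release', 'vector'] (min_width=14, slack=2)
Line 5: ['who', 'pepper', 'a'] (min_width=12, slack=4)
Line 6: ['calendar', 'cloud'] (min_width=14, slack=2)
Line 7: ['photograph'] (min_width=10, slack=6)
Line 8: ['structure', 'this'] (min_width=14, slack=2)
Line 9: ['pharmacy', 'milk'] (min_width=13, slack=3)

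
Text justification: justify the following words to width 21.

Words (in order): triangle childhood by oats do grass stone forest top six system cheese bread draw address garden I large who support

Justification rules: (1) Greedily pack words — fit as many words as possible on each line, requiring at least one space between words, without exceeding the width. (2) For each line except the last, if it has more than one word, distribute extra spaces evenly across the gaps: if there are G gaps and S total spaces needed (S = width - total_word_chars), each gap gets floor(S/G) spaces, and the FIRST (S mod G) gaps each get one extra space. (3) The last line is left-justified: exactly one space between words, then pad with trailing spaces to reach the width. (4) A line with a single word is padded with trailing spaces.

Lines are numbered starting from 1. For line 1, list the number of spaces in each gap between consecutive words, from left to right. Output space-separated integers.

Answer: 1 1

Derivation:
Line 1: ['triangle', 'childhood', 'by'] (min_width=21, slack=0)
Line 2: ['oats', 'do', 'grass', 'stone'] (min_width=19, slack=2)
Line 3: ['forest', 'top', 'six', 'system'] (min_width=21, slack=0)
Line 4: ['cheese', 'bread', 'draw'] (min_width=17, slack=4)
Line 5: ['address', 'garden', 'I'] (min_width=16, slack=5)
Line 6: ['large', 'who', 'support'] (min_width=17, slack=4)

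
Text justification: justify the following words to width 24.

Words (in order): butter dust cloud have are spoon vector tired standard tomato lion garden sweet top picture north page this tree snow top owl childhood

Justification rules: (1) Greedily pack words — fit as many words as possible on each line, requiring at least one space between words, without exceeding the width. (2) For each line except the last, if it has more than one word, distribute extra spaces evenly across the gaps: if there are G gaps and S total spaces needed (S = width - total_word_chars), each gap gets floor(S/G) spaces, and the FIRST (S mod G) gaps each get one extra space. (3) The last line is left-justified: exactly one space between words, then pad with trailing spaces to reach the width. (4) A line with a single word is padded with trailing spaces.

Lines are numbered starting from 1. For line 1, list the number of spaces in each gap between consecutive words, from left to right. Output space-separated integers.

Answer: 2 2 1

Derivation:
Line 1: ['butter', 'dust', 'cloud', 'have'] (min_width=22, slack=2)
Line 2: ['are', 'spoon', 'vector', 'tired'] (min_width=22, slack=2)
Line 3: ['standard', 'tomato', 'lion'] (min_width=20, slack=4)
Line 4: ['garden', 'sweet', 'top', 'picture'] (min_width=24, slack=0)
Line 5: ['north', 'page', 'this', 'tree'] (min_width=20, slack=4)
Line 6: ['snow', 'top', 'owl', 'childhood'] (min_width=22, slack=2)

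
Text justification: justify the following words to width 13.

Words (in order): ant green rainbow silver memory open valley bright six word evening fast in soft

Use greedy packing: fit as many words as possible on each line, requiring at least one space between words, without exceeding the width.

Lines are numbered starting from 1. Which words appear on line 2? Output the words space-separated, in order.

Line 1: ['ant', 'green'] (min_width=9, slack=4)
Line 2: ['rainbow'] (min_width=7, slack=6)
Line 3: ['silver', 'memory'] (min_width=13, slack=0)
Line 4: ['open', 'valley'] (min_width=11, slack=2)
Line 5: ['bright', 'six'] (min_width=10, slack=3)
Line 6: ['word', 'evening'] (min_width=12, slack=1)
Line 7: ['fast', 'in', 'soft'] (min_width=12, slack=1)

Answer: rainbow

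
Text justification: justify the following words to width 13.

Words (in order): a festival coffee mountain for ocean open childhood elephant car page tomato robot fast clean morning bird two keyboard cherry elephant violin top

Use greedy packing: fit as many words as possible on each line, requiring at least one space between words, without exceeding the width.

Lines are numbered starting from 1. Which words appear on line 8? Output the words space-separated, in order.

Answer: robot fast

Derivation:
Line 1: ['a', 'festival'] (min_width=10, slack=3)
Line 2: ['coffee'] (min_width=6, slack=7)
Line 3: ['mountain', 'for'] (min_width=12, slack=1)
Line 4: ['ocean', 'open'] (min_width=10, slack=3)
Line 5: ['childhood'] (min_width=9, slack=4)
Line 6: ['elephant', 'car'] (min_width=12, slack=1)
Line 7: ['page', 'tomato'] (min_width=11, slack=2)
Line 8: ['robot', 'fast'] (min_width=10, slack=3)
Line 9: ['clean', 'morning'] (min_width=13, slack=0)
Line 10: ['bird', 'two'] (min_width=8, slack=5)
Line 11: ['keyboard'] (min_width=8, slack=5)
Line 12: ['cherry'] (min_width=6, slack=7)
Line 13: ['elephant'] (min_width=8, slack=5)
Line 14: ['violin', 'top'] (min_width=10, slack=3)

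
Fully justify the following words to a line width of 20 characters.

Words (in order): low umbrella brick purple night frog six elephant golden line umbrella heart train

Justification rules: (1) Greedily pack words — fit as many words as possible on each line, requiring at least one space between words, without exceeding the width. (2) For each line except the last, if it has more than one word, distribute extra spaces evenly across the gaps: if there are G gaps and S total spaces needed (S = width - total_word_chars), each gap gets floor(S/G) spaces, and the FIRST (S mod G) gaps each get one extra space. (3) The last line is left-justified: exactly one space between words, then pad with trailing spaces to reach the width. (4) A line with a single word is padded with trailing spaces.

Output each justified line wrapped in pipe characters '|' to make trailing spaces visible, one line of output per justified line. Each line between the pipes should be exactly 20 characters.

Answer: |low  umbrella  brick|
|purple   night  frog|
|six  elephant golden|
|line  umbrella heart|
|train               |

Derivation:
Line 1: ['low', 'umbrella', 'brick'] (min_width=18, slack=2)
Line 2: ['purple', 'night', 'frog'] (min_width=17, slack=3)
Line 3: ['six', 'elephant', 'golden'] (min_width=19, slack=1)
Line 4: ['line', 'umbrella', 'heart'] (min_width=19, slack=1)
Line 5: ['train'] (min_width=5, slack=15)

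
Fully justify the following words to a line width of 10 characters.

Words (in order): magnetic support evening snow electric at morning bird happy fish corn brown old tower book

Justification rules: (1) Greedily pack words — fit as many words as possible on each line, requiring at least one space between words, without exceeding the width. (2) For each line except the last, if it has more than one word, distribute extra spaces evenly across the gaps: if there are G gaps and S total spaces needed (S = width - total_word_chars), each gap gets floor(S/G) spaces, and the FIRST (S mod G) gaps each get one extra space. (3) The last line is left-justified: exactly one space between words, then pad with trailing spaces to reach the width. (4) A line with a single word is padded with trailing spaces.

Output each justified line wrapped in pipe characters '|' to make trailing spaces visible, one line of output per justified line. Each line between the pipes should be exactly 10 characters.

Answer: |magnetic  |
|support   |
|evening   |
|snow      |
|electric  |
|at morning|
|bird happy|
|fish  corn|
|brown  old|
|tower book|

Derivation:
Line 1: ['magnetic'] (min_width=8, slack=2)
Line 2: ['support'] (min_width=7, slack=3)
Line 3: ['evening'] (min_width=7, slack=3)
Line 4: ['snow'] (min_width=4, slack=6)
Line 5: ['electric'] (min_width=8, slack=2)
Line 6: ['at', 'morning'] (min_width=10, slack=0)
Line 7: ['bird', 'happy'] (min_width=10, slack=0)
Line 8: ['fish', 'corn'] (min_width=9, slack=1)
Line 9: ['brown', 'old'] (min_width=9, slack=1)
Line 10: ['tower', 'book'] (min_width=10, slack=0)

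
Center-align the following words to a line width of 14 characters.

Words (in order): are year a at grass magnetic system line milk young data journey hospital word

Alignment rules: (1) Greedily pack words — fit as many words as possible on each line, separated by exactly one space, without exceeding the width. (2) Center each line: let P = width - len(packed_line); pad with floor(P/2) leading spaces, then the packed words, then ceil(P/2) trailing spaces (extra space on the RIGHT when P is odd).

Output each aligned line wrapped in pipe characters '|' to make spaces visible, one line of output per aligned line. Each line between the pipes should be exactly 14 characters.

Line 1: ['are', 'year', 'a', 'at'] (min_width=13, slack=1)
Line 2: ['grass', 'magnetic'] (min_width=14, slack=0)
Line 3: ['system', 'line'] (min_width=11, slack=3)
Line 4: ['milk', 'young'] (min_width=10, slack=4)
Line 5: ['data', 'journey'] (min_width=12, slack=2)
Line 6: ['hospital', 'word'] (min_width=13, slack=1)

Answer: |are year a at |
|grass magnetic|
| system line  |
|  milk young  |
| data journey |
|hospital word |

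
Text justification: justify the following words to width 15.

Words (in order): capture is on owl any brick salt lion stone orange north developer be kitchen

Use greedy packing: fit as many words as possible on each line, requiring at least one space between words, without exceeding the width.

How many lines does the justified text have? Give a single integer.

Line 1: ['capture', 'is', 'on'] (min_width=13, slack=2)
Line 2: ['owl', 'any', 'brick'] (min_width=13, slack=2)
Line 3: ['salt', 'lion', 'stone'] (min_width=15, slack=0)
Line 4: ['orange', 'north'] (min_width=12, slack=3)
Line 5: ['developer', 'be'] (min_width=12, slack=3)
Line 6: ['kitchen'] (min_width=7, slack=8)
Total lines: 6

Answer: 6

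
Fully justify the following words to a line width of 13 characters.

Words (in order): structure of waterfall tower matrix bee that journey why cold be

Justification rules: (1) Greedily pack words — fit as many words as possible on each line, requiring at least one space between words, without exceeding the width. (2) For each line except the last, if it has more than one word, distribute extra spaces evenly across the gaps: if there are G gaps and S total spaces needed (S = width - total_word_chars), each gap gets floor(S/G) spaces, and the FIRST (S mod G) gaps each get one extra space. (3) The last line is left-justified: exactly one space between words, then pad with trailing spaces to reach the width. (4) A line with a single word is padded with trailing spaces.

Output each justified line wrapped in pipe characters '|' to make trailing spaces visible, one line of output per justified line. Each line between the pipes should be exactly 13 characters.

Answer: |structure  of|
|waterfall    |
|tower  matrix|
|bee      that|
|journey   why|
|cold be      |

Derivation:
Line 1: ['structure', 'of'] (min_width=12, slack=1)
Line 2: ['waterfall'] (min_width=9, slack=4)
Line 3: ['tower', 'matrix'] (min_width=12, slack=1)
Line 4: ['bee', 'that'] (min_width=8, slack=5)
Line 5: ['journey', 'why'] (min_width=11, slack=2)
Line 6: ['cold', 'be'] (min_width=7, slack=6)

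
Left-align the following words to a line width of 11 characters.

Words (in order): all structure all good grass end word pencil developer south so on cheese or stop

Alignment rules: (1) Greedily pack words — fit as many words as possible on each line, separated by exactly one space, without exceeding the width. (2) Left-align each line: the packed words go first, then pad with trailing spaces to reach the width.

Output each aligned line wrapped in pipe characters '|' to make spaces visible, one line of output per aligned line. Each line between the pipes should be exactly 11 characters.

Answer: |all        |
|structure  |
|all good   |
|grass end  |
|word pencil|
|developer  |
|south so on|
|cheese or  |
|stop       |

Derivation:
Line 1: ['all'] (min_width=3, slack=8)
Line 2: ['structure'] (min_width=9, slack=2)
Line 3: ['all', 'good'] (min_width=8, slack=3)
Line 4: ['grass', 'end'] (min_width=9, slack=2)
Line 5: ['word', 'pencil'] (min_width=11, slack=0)
Line 6: ['developer'] (min_width=9, slack=2)
Line 7: ['south', 'so', 'on'] (min_width=11, slack=0)
Line 8: ['cheese', 'or'] (min_width=9, slack=2)
Line 9: ['stop'] (min_width=4, slack=7)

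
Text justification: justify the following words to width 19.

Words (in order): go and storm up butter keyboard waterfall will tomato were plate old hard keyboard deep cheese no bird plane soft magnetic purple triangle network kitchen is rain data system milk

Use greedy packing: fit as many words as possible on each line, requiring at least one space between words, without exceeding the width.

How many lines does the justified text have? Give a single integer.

Answer: 11

Derivation:
Line 1: ['go', 'and', 'storm', 'up'] (min_width=15, slack=4)
Line 2: ['butter', 'keyboard'] (min_width=15, slack=4)
Line 3: ['waterfall', 'will'] (min_width=14, slack=5)
Line 4: ['tomato', 'were', 'plate'] (min_width=17, slack=2)
Line 5: ['old', 'hard', 'keyboard'] (min_width=17, slack=2)
Line 6: ['deep', 'cheese', 'no', 'bird'] (min_width=19, slack=0)
Line 7: ['plane', 'soft', 'magnetic'] (min_width=19, slack=0)
Line 8: ['purple', 'triangle'] (min_width=15, slack=4)
Line 9: ['network', 'kitchen', 'is'] (min_width=18, slack=1)
Line 10: ['rain', 'data', 'system'] (min_width=16, slack=3)
Line 11: ['milk'] (min_width=4, slack=15)
Total lines: 11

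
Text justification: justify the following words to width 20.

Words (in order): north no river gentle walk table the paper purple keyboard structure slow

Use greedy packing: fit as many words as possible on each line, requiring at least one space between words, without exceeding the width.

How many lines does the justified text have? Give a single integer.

Line 1: ['north', 'no', 'river'] (min_width=14, slack=6)
Line 2: ['gentle', 'walk', 'table'] (min_width=17, slack=3)
Line 3: ['the', 'paper', 'purple'] (min_width=16, slack=4)
Line 4: ['keyboard', 'structure'] (min_width=18, slack=2)
Line 5: ['slow'] (min_width=4, slack=16)
Total lines: 5

Answer: 5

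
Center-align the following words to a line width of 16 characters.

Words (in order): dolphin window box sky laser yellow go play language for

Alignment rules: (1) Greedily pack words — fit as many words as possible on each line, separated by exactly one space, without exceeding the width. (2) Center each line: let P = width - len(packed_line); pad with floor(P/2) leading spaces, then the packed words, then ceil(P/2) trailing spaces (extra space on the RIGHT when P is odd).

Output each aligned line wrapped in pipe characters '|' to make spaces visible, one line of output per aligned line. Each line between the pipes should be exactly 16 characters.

Answer: | dolphin window |
| box sky laser  |
| yellow go play |
|  language for  |

Derivation:
Line 1: ['dolphin', 'window'] (min_width=14, slack=2)
Line 2: ['box', 'sky', 'laser'] (min_width=13, slack=3)
Line 3: ['yellow', 'go', 'play'] (min_width=14, slack=2)
Line 4: ['language', 'for'] (min_width=12, slack=4)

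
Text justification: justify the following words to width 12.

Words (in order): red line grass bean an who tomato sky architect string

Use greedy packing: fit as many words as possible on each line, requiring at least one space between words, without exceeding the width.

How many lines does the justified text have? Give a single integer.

Answer: 6

Derivation:
Line 1: ['red', 'line'] (min_width=8, slack=4)
Line 2: ['grass', 'bean'] (min_width=10, slack=2)
Line 3: ['an', 'who'] (min_width=6, slack=6)
Line 4: ['tomato', 'sky'] (min_width=10, slack=2)
Line 5: ['architect'] (min_width=9, slack=3)
Line 6: ['string'] (min_width=6, slack=6)
Total lines: 6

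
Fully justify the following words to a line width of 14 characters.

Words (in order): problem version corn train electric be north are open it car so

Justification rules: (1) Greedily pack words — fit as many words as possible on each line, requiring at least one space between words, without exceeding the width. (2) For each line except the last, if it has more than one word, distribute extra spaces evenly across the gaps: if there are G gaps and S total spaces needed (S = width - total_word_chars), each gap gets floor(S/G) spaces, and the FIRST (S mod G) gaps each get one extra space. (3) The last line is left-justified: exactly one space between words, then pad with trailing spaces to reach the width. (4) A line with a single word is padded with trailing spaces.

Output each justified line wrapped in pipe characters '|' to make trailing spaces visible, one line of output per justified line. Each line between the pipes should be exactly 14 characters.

Line 1: ['problem'] (min_width=7, slack=7)
Line 2: ['version', 'corn'] (min_width=12, slack=2)
Line 3: ['train', 'electric'] (min_width=14, slack=0)
Line 4: ['be', 'north', 'are'] (min_width=12, slack=2)
Line 5: ['open', 'it', 'car', 'so'] (min_width=14, slack=0)

Answer: |problem       |
|version   corn|
|train electric|
|be  north  are|
|open it car so|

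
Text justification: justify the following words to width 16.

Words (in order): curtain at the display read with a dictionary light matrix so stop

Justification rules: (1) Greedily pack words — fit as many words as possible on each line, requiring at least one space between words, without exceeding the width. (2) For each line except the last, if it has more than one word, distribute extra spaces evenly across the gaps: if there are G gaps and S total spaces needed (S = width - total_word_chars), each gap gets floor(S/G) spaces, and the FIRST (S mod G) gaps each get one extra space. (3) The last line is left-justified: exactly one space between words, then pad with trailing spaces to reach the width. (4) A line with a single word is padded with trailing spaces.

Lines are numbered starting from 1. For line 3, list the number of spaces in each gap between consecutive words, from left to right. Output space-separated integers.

Answer: 11

Derivation:
Line 1: ['curtain', 'at', 'the'] (min_width=14, slack=2)
Line 2: ['display', 'read'] (min_width=12, slack=4)
Line 3: ['with', 'a'] (min_width=6, slack=10)
Line 4: ['dictionary', 'light'] (min_width=16, slack=0)
Line 5: ['matrix', 'so', 'stop'] (min_width=14, slack=2)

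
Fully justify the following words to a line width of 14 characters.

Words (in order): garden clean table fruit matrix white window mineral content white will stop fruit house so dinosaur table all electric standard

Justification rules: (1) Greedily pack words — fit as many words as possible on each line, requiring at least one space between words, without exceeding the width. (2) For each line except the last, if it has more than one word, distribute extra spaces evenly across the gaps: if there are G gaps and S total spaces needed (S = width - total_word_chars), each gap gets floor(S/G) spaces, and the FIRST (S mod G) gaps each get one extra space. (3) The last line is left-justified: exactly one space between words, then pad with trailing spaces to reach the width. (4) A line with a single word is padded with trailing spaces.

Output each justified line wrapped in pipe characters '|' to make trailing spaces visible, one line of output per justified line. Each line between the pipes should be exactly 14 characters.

Line 1: ['garden', 'clean'] (min_width=12, slack=2)
Line 2: ['table', 'fruit'] (min_width=11, slack=3)
Line 3: ['matrix', 'white'] (min_width=12, slack=2)
Line 4: ['window', 'mineral'] (min_width=14, slack=0)
Line 5: ['content', 'white'] (min_width=13, slack=1)
Line 6: ['will', 'stop'] (min_width=9, slack=5)
Line 7: ['fruit', 'house', 'so'] (min_width=14, slack=0)
Line 8: ['dinosaur', 'table'] (min_width=14, slack=0)
Line 9: ['all', 'electric'] (min_width=12, slack=2)
Line 10: ['standard'] (min_width=8, slack=6)

Answer: |garden   clean|
|table    fruit|
|matrix   white|
|window mineral|
|content  white|
|will      stop|
|fruit house so|
|dinosaur table|
|all   electric|
|standard      |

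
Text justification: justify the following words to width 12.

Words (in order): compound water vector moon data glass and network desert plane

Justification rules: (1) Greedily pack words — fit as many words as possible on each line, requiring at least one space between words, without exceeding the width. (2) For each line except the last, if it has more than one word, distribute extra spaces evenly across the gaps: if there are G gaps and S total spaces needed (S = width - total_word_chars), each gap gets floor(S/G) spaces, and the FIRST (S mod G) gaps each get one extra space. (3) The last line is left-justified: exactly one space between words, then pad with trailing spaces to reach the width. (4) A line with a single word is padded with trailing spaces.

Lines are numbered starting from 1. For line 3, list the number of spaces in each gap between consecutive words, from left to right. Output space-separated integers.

Line 1: ['compound'] (min_width=8, slack=4)
Line 2: ['water', 'vector'] (min_width=12, slack=0)
Line 3: ['moon', 'data'] (min_width=9, slack=3)
Line 4: ['glass', 'and'] (min_width=9, slack=3)
Line 5: ['network'] (min_width=7, slack=5)
Line 6: ['desert', 'plane'] (min_width=12, slack=0)

Answer: 4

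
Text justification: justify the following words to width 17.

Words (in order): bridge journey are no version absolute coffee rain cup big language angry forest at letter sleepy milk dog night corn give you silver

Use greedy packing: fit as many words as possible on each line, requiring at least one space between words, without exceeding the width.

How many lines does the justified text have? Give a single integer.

Line 1: ['bridge', 'journey'] (min_width=14, slack=3)
Line 2: ['are', 'no', 'version'] (min_width=14, slack=3)
Line 3: ['absolute', 'coffee'] (min_width=15, slack=2)
Line 4: ['rain', 'cup', 'big'] (min_width=12, slack=5)
Line 5: ['language', 'angry'] (min_width=14, slack=3)
Line 6: ['forest', 'at', 'letter'] (min_width=16, slack=1)
Line 7: ['sleepy', 'milk', 'dog'] (min_width=15, slack=2)
Line 8: ['night', 'corn', 'give'] (min_width=15, slack=2)
Line 9: ['you', 'silver'] (min_width=10, slack=7)
Total lines: 9

Answer: 9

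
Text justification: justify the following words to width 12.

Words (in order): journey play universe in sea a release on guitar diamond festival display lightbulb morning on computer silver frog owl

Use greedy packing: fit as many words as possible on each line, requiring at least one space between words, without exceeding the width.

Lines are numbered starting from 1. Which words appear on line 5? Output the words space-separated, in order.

Answer: guitar

Derivation:
Line 1: ['journey', 'play'] (min_width=12, slack=0)
Line 2: ['universe', 'in'] (min_width=11, slack=1)
Line 3: ['sea', 'a'] (min_width=5, slack=7)
Line 4: ['release', 'on'] (min_width=10, slack=2)
Line 5: ['guitar'] (min_width=6, slack=6)
Line 6: ['diamond'] (min_width=7, slack=5)
Line 7: ['festival'] (min_width=8, slack=4)
Line 8: ['display'] (min_width=7, slack=5)
Line 9: ['lightbulb'] (min_width=9, slack=3)
Line 10: ['morning', 'on'] (min_width=10, slack=2)
Line 11: ['computer'] (min_width=8, slack=4)
Line 12: ['silver', 'frog'] (min_width=11, slack=1)
Line 13: ['owl'] (min_width=3, slack=9)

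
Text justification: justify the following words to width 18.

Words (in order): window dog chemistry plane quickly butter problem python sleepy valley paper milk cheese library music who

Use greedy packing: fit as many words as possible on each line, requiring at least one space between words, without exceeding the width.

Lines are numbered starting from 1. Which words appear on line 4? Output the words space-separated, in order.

Answer: problem python

Derivation:
Line 1: ['window', 'dog'] (min_width=10, slack=8)
Line 2: ['chemistry', 'plane'] (min_width=15, slack=3)
Line 3: ['quickly', 'butter'] (min_width=14, slack=4)
Line 4: ['problem', 'python'] (min_width=14, slack=4)
Line 5: ['sleepy', 'valley'] (min_width=13, slack=5)
Line 6: ['paper', 'milk', 'cheese'] (min_width=17, slack=1)
Line 7: ['library', 'music', 'who'] (min_width=17, slack=1)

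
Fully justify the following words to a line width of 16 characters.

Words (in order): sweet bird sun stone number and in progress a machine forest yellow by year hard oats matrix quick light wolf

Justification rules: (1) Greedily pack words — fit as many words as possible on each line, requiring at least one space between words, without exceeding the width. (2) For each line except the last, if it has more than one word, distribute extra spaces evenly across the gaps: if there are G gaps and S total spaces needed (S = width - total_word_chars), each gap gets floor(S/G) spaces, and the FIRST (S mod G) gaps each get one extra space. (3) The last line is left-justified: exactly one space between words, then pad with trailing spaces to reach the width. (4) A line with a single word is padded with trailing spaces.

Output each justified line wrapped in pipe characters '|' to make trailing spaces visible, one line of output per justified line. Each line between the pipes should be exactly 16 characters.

Line 1: ['sweet', 'bird', 'sun'] (min_width=14, slack=2)
Line 2: ['stone', 'number', 'and'] (min_width=16, slack=0)
Line 3: ['in', 'progress', 'a'] (min_width=13, slack=3)
Line 4: ['machine', 'forest'] (min_width=14, slack=2)
Line 5: ['yellow', 'by', 'year'] (min_width=14, slack=2)
Line 6: ['hard', 'oats', 'matrix'] (min_width=16, slack=0)
Line 7: ['quick', 'light', 'wolf'] (min_width=16, slack=0)

Answer: |sweet  bird  sun|
|stone number and|
|in   progress  a|
|machine   forest|
|yellow  by  year|
|hard oats matrix|
|quick light wolf|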